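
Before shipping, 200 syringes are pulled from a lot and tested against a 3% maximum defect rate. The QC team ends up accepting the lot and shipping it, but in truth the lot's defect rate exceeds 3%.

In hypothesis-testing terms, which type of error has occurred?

Type II error

The null hypothesis here is that the lot's defect rate is 3% (within specification).
'Accepting the lot and shipping it' corresponds to failing to reject H₀.
H₀ was not rejected but H₀ is false — a Type II error (false negative).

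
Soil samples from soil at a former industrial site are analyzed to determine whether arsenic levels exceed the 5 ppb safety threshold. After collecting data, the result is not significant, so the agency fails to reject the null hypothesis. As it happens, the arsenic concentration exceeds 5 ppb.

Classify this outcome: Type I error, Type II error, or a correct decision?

Type II error

The conventional null hypothesis here is that the arsenic concentration is at or below 5 ppb (safe).
H₀ was not rejected, but H₀ is actually false.
Failing to reject a false null hypothesis is a Type II error (false negative).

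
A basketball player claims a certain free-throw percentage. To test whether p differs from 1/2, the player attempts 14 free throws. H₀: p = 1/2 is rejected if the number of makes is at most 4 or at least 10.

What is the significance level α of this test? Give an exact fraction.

α = P(Y ≤ 4 or Y ≥ 10 | p = 1/2), Y ~ Binomial(14, 1/2).
Each tail has probability (1 + 14 + 91 + 364 + 1001)/16384; doubling gives α = 2942/16384 = 1471/8192.

1471/8192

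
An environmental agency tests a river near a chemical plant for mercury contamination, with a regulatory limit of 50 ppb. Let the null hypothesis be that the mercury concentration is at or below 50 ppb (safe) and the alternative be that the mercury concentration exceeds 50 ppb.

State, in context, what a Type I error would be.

A Type I error would mean concluding that the mercury concentration exceeds 50 ppb when in fact the mercury concentration is at or below 50 ppb (safe).

A Type I error is rejecting H₀ when H₀ is true.
Here that means declaring the site contaminated and ordering remediation when actually the mercury concentration is at or below 50 ppb (safe).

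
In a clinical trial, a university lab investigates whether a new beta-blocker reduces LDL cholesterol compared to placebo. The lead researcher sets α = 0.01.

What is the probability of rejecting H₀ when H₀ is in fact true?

The significance level α is, by definition, the probability of a Type I error — P(reject H₀ | H₀ true).

0.01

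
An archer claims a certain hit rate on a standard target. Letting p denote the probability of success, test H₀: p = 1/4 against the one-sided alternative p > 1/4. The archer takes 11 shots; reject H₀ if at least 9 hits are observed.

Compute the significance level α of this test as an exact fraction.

α = P(reject H₀ | H₀ true) = P(Y ≥ 9 | p = 1/4), with Y ~ Binomial(11, 1/4).
P(Y ≥ 9) = Σ_{j=9}^{11} C(11,j)·(1/4)^j·(3/4)^{11-j} = 529/4194304.

529/4194304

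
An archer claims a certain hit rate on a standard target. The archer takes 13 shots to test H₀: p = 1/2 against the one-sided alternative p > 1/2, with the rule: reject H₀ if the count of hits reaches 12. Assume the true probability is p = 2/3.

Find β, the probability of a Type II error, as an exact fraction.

510961/531441

A Type II error is failing to reject when Ha holds: with p = 2/3, β = P(K ≤ 11).
Adding the binomial probabilities P(K=0)+…+P(K=11) at p = 2/3 gives 510961/531441.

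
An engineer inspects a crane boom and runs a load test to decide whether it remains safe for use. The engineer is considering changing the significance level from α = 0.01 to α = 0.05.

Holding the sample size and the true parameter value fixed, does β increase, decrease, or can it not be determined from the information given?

A larger α widens the rejection region, so when the alternative is true more outcomes lead to rejection — failing to reject becomes less likely.

It decreases.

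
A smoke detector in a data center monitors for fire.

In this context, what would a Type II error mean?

A Type II error would mean concluding that there is no fire (or at least failing to establish that there is a fire) when in fact there is a fire.

With the conventional null hypothesis that there is no fire:
A Type II error is failing to reject H₀ when H₀ is false.
Here that means remaining silent when actually there is a fire.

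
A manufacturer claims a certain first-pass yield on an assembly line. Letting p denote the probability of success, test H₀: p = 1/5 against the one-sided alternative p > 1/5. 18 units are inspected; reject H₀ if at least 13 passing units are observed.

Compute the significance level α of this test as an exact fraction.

9611737/3814697265625

α = P(reject H₀ | H₀ true) = P(S ≥ 13 | p = 1/5), with S ~ Binomial(18, 1/5).
Adding the binomial terms for j = 13 through 18 with p = 1/5 yields 9611737/3814697265625.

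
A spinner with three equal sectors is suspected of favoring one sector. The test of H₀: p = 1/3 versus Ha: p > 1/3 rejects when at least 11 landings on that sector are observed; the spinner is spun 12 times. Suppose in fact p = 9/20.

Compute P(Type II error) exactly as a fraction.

A Type II error is failing to reject when Ha holds: with p = 9/20, β = P(K ≤ 10).
Equivalently, β = 1 − P(K ≥ 11) = 4091575270595131/4096000000000000.

4091575270595131/4096000000000000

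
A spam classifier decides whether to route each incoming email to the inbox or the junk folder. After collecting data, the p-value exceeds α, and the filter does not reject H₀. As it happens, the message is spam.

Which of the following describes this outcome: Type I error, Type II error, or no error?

The conventional null hypothesis here is that the message is legitimate (not spam).
H₀ was not rejected, but H₀ is actually false.
Failing to reject a false null hypothesis is a Type II error (false negative).

Type II error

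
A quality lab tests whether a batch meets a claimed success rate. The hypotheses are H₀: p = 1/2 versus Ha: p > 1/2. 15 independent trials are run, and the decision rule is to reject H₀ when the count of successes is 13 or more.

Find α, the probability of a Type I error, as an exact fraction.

Under H₀, S ~ Binomial(15, 1/2), and α = P(S ≥ 13).
P(S ≥ 13) = [C(15,13) + C(15,14) + C(15,15)] / 2^15 = (105 + 15 + 1) / 32768 = 121/32768.

121/32768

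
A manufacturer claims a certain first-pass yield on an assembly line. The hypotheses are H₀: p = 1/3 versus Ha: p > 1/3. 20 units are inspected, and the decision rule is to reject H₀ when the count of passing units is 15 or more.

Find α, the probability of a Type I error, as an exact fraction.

64841/387420489

α = P(reject H₀ | H₀ true) = P(X ≥ 15 | p = 1/3), with X ~ Binomial(20, 1/3).
Summing C(20,j)(1/3)^j(2/3)^{20−j} for j = 15,…,20 gives 64841/387420489.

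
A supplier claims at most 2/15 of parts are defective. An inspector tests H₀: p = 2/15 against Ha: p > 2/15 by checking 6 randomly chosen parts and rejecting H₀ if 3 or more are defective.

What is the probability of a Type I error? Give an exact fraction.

The significance level is the probability, assuming p = 2/15, of seeing 3 or more defectives in 6 draws.
Computing the lower-tail complement: 1 − 2199197/2278125 = 78928/2278125.

78928/2278125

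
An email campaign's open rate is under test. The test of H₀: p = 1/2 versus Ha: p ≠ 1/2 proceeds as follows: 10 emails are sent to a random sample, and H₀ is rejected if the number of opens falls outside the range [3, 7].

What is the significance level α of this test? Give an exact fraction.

α = P(Y ≤ 2 or Y ≥ 8 | p = 1/2), Y ~ Binomial(10, 1/2).
Each tail has probability (1 + 10 + 45)/1024; doubling gives α = 112/1024 = 7/64.

7/64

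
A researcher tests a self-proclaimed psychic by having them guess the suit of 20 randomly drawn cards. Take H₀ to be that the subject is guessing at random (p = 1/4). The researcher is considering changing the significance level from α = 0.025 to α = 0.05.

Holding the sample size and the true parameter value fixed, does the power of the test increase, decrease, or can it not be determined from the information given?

It increases.

Relaxing α lowers the evidence threshold; under Ha, outcomes that previously fell short now trigger rejection.
Since power = 1 − β and β decreases, power increases.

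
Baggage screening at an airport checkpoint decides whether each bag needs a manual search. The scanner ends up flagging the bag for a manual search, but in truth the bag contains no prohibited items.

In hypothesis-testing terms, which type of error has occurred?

Type I error

The null hypothesis here is that the bag contains no prohibited items.
'Flagging the bag for a manual search' corresponds to rejecting H₀.
H₀ was rejected but H₀ is true — a Type I error (false positive).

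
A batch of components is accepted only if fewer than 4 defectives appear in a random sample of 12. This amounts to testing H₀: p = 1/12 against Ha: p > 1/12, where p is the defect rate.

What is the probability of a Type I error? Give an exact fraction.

Under H₀, X ~ Binomial(12, 1/12); the Type I error rate is P(X ≥ 4).
α = 1 − P(X ≤ 3) = 1 − 2930928979913/2972033482752 = 41104502839/2972033482752.

41104502839/2972033482752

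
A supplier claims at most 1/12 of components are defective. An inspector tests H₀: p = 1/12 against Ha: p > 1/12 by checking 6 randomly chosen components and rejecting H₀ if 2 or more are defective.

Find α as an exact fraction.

248117/2985984

The significance level is the probability, assuming p = 1/12, of seeing 2 or more defectives in 6 draws.
α = 1 − P(Y ≤ 1) = 1 − 2737867/2985984 = 248117/2985984.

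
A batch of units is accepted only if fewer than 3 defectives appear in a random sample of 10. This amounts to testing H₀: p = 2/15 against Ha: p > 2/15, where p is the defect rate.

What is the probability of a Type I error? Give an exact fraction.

α = P(reject H₀ | H₀ true) = P(Y ≥ 3 | p = 2/15), Y ~ Binomial(10, 2/15).
α = 1 − P(Y ≤ 2) = 1 − 165593336363/192216796875 = 26623460512/192216796875.

26623460512/192216796875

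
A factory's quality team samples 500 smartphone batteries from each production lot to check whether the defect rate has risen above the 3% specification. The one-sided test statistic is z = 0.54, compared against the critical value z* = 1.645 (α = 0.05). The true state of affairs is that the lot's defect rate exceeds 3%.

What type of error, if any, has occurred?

Type II error

The conventional null hypothesis is that the lot's defect rate is 3% (within specification).
Since z = 0.54 ≤ z* = 1.645, H₀ is not rejected.
H₀ is false (actually the lot's defect rate exceeds 3%).
Failing to reject a false H₀ is a Type II error.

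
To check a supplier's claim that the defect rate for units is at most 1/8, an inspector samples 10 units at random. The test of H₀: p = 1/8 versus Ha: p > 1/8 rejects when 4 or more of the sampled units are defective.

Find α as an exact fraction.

7372325/268435456

The significance level is the probability, assuming p = 1/8, of seeing 4 or more defectives in 10 draws.
Via the complement, α = 1 − Σ_{j=0}^{3} C(10,j)(1/8)^j(7/8)^{10-j} = 7372325/268435456.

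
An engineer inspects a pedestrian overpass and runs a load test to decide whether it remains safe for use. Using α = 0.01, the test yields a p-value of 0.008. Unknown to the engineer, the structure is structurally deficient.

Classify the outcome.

No error — this is a correct decision.

The conventional null hypothesis is that the structure meets the required load capacity (safe).
Since p = 0.008 < α = 0.01, H₀ is rejected.
H₀ is false (actually the structure is structurally deficient).
The decision matches the true state — no error.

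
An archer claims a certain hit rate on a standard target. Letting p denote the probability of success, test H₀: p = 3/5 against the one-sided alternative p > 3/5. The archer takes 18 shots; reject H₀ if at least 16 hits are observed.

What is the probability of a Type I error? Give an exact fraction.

Under H₀, Y ~ Binomial(18, 3/5), and α = P(Y ≥ 16).
P(Y ≥ 16) = Σ_{j=16}^{18} C(18,j)·(3/5)^j·(2/5)^{18-j} = 31381059609/3814697265625.

31381059609/3814697265625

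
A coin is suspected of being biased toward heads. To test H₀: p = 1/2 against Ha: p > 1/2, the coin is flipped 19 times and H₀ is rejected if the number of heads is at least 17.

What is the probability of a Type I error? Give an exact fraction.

Under H₀, S ~ Binomial(19, 1/2), and α = P(S ≥ 17).
P(S ≥ 17) = [C(19,17) + C(19,18) + C(19,19)] / 2^19 = (171 + 19 + 1) / 524288 = 191/524288.

191/524288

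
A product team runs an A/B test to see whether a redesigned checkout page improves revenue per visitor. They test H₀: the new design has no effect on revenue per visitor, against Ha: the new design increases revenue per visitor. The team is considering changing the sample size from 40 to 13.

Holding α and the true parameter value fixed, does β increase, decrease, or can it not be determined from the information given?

Reducing n widens both sampling distributions, so the test has less ability to distinguish Ha from H₀.

It increases.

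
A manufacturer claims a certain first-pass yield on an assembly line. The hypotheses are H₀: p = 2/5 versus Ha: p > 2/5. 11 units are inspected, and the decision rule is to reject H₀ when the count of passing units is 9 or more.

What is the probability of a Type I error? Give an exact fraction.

57856/9765625

The Type I error probability is α = P(S ≥ 9) computed under H₀, where S ~ Binomial(11, 2/5).
Summing C(11,j)(2/5)^j(3/5)^{11−j} for j = 9,…,11 gives 57856/9765625.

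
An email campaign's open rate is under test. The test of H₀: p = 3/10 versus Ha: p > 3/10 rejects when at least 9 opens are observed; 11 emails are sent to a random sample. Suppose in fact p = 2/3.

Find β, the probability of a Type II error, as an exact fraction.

1675/2187

A Type II error is failing to reject when Ha holds: with p = 2/3, β = P(Y ≤ 8).
Adding the binomial probabilities P(Y=0)+…+P(Y=8) at p = 2/3 gives 1675/2187.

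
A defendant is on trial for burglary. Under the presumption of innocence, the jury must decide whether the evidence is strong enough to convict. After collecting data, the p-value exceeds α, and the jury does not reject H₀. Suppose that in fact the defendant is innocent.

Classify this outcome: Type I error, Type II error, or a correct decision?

The conventional null hypothesis here is that the defendant is innocent.
The test retained a true H₀ — the decision matches the true state.

Neither — the decision is correct.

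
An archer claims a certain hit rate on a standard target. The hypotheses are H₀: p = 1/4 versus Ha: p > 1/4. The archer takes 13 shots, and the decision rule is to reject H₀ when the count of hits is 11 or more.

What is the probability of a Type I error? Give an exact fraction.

The Type I error probability is α = P(X ≥ 11) computed under H₀, where X ~ Binomial(13, 1/4).
Adding the binomial terms for j = 11 through 13 with p = 1/4 yields 371/33554432.

371/33554432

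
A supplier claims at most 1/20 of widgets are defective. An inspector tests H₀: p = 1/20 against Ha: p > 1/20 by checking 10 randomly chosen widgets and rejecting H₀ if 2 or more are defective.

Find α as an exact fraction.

882056764409/10240000000000

The significance level is the probability, assuming p = 1/20, of seeing 2 or more defectives in 10 draws.
Via the complement, α = 1 − Σ_{j=0}^{1} C(10,j)(1/20)^j(19/20)^{10-j} = 882056764409/10240000000000.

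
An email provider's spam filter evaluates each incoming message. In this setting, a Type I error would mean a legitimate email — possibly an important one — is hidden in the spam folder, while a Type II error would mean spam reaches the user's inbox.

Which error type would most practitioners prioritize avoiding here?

Type I error

The Type I consequence (a legitimate email — possibly an important one — is hidden in the spam folder) is more severe than the Type II consequence (spam reaches the user's inbox).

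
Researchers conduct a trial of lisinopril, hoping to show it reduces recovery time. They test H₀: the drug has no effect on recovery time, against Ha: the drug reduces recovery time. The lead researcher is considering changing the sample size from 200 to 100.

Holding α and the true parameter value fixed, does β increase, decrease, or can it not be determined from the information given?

With less data the test statistic is noisier; under Ha, more outcomes land inside the acceptance region.

It increases.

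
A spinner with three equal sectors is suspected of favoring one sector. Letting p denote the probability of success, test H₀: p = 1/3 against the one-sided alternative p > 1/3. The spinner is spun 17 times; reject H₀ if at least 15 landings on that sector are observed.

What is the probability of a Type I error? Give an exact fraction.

193/43046721

α = P(reject H₀ | H₀ true) = P(S ≥ 15 | p = 1/3), with S ~ Binomial(17, 1/3).
Summing C(17,j)(1/3)^j(2/3)^{17−j} for j = 15,…,17 gives 193/43046721.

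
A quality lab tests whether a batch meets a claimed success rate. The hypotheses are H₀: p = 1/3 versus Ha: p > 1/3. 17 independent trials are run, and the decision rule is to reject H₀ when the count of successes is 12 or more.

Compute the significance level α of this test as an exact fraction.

Under H₀, K ~ Binomial(17, 1/3), and α = P(K ≥ 12).
Summing C(17,j)(1/3)^j(2/3)^{17−j} for j = 12,…,17 gives 80705/43046721.

80705/43046721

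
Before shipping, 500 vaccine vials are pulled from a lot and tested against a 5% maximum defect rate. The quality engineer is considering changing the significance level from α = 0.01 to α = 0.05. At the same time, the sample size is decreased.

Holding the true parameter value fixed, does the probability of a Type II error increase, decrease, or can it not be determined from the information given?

The first change alone would make β decrease; the second alone would make β increase. Which effect dominates depends on the magnitudes, which are not given.

Cannot be determined from the information given.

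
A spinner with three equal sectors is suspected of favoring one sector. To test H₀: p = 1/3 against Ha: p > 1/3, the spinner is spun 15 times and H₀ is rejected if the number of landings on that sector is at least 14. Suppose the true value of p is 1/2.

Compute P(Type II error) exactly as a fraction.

β = P(fail to reject H₀ | Ha true) = P(Y ≤ 13 | p = 1/2), Y ~ Binomial(15, 1/2).
Equivalently, β = 1 − P(Y ≥ 14) = 2047/2048.

2047/2048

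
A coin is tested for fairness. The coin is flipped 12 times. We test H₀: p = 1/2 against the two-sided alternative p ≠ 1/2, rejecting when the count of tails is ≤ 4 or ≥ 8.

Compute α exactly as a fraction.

397/1024

The significance level is the null-hypothesis probability of the rejection region {≤4} ∪ {≥8}.
By symmetry, α = 2·P(X ≤ 4) = 2·(1 + 12 + 66 + 220 + 495)/4096 = 1588/4096 = 397/1024.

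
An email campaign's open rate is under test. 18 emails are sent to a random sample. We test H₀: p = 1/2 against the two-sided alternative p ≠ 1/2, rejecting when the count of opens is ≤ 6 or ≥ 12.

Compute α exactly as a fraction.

α = P(S ≤ 6 or S ≥ 12 | p = 1/2), S ~ Binomial(18, 1/2).
The two tails are symmetric, so α = 2·(1 + 18 + 153 + 816 + 3060 + 8568 + 18564)/2^18 = 62360/262144 = 7795/32768.

7795/32768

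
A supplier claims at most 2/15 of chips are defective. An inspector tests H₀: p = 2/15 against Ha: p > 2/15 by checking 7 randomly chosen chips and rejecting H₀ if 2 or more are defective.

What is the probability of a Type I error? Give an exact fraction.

1501316/6328125

Under H₀, S ~ Binomial(7, 2/15); the Type I error rate is P(S ≥ 2).
Computing the lower-tail complement: 1 − 4826809/6328125 = 1501316/6328125.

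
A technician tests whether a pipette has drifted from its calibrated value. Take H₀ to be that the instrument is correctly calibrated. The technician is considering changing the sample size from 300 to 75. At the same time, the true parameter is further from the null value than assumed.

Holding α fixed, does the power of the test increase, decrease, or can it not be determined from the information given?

Cannot be determined from the information given.

The first change alone would make β increase; the second alone would make β decrease. Which effect dominates depends on the magnitudes, which are not given.
Since power = 1 − β, the effect on power is likewise indeterminate.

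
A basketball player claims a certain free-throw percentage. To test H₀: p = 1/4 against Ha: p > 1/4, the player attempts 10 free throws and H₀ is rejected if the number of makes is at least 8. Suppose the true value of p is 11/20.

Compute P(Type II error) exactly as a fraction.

2305127290491/2560000000000

β = P(fail to reject H₀ | Ha true) = P(K ≤ 7 | p = 11/20), K ~ Binomial(10, 11/20).
Summing C(10,j)·(11/20)^j·(9/20)^{10-j} for j = 0..7 gives 2305127290491/2560000000000.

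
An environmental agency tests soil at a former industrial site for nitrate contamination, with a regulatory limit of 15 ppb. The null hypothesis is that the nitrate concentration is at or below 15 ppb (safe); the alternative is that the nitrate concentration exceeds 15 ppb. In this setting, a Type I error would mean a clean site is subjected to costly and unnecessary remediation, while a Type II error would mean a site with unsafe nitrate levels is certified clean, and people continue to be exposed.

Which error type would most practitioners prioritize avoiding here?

The Type II consequence (a site with unsafe nitrate levels is certified clean, and people continue to be exposed) is more severe than the Type I consequence (a clean site is subjected to costly and unnecessary remediation).

Type II error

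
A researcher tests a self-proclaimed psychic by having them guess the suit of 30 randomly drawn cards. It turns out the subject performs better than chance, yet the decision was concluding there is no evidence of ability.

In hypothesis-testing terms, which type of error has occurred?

Type II error

The null hypothesis here is that the subject is guessing at random (p = 1/4).
'Concluding there is no evidence of ability' corresponds to failing to reject H₀.
H₀ was not rejected but H₀ is false — a Type II error (false negative).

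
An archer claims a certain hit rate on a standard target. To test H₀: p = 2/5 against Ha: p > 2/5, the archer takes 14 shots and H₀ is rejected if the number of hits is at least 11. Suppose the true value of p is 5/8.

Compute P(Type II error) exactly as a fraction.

β = P(fail to reject H₀ | Ha true) = P(Y ≤ 10 | p = 5/8), Y ~ Binomial(14, 5/8).
Equivalently, β = 1 − P(Y ≥ 11) = 1830419739927/2199023255552.

1830419739927/2199023255552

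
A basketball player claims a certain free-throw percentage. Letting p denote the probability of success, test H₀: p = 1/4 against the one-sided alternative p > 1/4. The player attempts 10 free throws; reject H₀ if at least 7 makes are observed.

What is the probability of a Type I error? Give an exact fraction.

919/262144

Under H₀, S ~ Binomial(10, 1/4), and α = P(S ≥ 7).
Adding the binomial terms for j = 7 through 10 with p = 1/4 yields 919/262144.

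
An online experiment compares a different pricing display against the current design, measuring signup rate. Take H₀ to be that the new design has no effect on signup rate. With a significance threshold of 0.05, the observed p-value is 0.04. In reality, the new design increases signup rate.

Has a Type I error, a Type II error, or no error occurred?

Since p = 0.04 < α = 0.05, H₀ is rejected.
H₀ is false (actually the new design increases signup rate).
The decision matches the true state — no error.

Neither — the decision is correct.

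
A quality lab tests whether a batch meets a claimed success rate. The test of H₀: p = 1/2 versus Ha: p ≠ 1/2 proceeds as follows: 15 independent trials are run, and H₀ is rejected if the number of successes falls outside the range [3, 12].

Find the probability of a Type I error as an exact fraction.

Under H₀, X ~ Binomial(15, 1/2); α is the probability of landing in either tail, P(X ≤ 2) + P(X ≥ 13).
Each tail has probability (1 + 15 + 105)/32768; doubling gives α = 242/32768 = 121/16384.

121/16384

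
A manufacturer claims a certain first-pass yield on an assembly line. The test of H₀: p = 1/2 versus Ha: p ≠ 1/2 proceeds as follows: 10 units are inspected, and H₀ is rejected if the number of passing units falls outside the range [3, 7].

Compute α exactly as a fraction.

Under H₀, K ~ Binomial(10, 1/2); α is the probability of landing in either tail, P(K ≤ 2) + P(K ≥ 8).
The two tails are symmetric, so α = 2·(1 + 10 + 45)/2^10 = 112/1024 = 7/64.

7/64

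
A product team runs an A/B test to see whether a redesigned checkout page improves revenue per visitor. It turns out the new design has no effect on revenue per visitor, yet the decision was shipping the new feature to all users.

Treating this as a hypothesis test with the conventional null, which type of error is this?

Type I error

The null hypothesis here is that the new design has no effect on revenue per visitor.
'Shipping the new feature to all users' corresponds to rejecting H₀.
H₀ was rejected but H₀ is true — a Type I error (false positive).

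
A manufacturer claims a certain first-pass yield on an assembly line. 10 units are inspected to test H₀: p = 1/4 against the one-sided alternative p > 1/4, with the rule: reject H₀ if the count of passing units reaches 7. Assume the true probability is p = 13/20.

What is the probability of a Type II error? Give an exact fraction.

1244602838129/2560000000000

A Type II error is failing to reject when Ha holds: with p = 13/20, β = P(Y ≤ 6).
Equivalently, β = 1 − P(Y ≥ 7) = 1244602838129/2560000000000.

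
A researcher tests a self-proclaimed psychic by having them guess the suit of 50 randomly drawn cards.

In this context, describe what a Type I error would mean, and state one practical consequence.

With the conventional null hypothesis that the subject is guessing at random (p = 1/4):
A Type I error is rejecting H₀ when H₀ is true.
Here that means concluding the subject has some ability beyond chance when actually the subject is guessing at random (p = 1/4).

A Type I error would mean concluding that the subject performs better than chance when in fact the subject is guessing at random (p = 1/4). Consequence: a lucky guesser is credited with psychic ability.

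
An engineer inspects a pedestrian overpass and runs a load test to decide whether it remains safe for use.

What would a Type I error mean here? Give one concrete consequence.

A Type I error would mean concluding that the structure is structurally deficient when in fact the structure meets the required load capacity (safe). Consequence: a sound structure is closed unnecessarily, at significant cost and disruption.

With the conventional null hypothesis that the structure meets the required load capacity (safe):
A Type I error is rejecting H₀ when H₀ is true.
Here that means closing the structure for repairs when actually the structure meets the required load capacity (safe).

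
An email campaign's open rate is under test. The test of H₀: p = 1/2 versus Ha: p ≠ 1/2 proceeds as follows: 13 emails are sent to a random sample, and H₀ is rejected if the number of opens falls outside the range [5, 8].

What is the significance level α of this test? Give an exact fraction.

1093/4096

α = P(K ≤ 4 or K ≥ 9 | p = 1/2), K ~ Binomial(13, 1/2).
By symmetry, α = 2·P(K ≤ 4) = 2·(1 + 13 + 78 + 286 + 715)/8192 = 2186/8192 = 1093/4096.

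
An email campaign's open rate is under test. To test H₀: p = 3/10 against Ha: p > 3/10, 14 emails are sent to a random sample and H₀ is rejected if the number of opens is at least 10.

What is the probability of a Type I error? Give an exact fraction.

33313260987/20000000000000

Under H₀, K ~ Binomial(14, 3/10), and α = P(K ≥ 10).
P(K ≥ 10) = Σ_{j=10}^{14} C(14,j)·(3/10)^j·(7/10)^{14-j} = 33313260987/20000000000000.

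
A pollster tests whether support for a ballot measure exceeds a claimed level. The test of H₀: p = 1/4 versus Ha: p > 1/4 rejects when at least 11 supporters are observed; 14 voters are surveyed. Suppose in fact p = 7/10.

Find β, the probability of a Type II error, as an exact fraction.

32241628521117/50000000000000

Under the alternative p = 7/10, S ~ Binomial(14, 7/10); β is the probability the test does not reject, P(S < 11).
Equivalently, β = 1 − P(S ≥ 11) = 32241628521117/50000000000000.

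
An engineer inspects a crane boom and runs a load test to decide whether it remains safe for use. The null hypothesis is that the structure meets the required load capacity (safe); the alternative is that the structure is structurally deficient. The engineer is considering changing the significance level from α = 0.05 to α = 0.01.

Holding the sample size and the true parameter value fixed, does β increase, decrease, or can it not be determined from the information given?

It increases.

A smaller α moves the rejection region further into the tail. With the alternative true, more outcomes now fall outside the rejection region, so failing to reject becomes more likely.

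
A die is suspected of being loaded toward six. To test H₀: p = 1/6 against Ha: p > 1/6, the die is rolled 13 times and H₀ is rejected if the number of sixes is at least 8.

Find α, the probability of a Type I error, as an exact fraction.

The Type I error probability is α = P(Y ≥ 8) computed under H₀, where Y ~ Binomial(13, 1/6).
Adding the binomial terms for j = 8 through 13 with p = 1/6 yields 13909/40310784.

13909/40310784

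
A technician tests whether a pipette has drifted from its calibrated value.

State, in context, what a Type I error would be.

A Type I error would mean concluding that the instrument has drifted out of calibration when in fact the instrument is correctly calibrated.

With the conventional null hypothesis that the instrument is correctly calibrated:
A Type I error is rejecting H₀ when H₀ is true.
Here that means pulling the instrument for recalibration when actually the instrument is correctly calibrated.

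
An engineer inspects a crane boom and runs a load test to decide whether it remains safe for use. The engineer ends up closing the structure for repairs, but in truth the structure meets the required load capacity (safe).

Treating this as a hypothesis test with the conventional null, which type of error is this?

Type I error

The null hypothesis here is that the structure meets the required load capacity (safe).
'Closing the structure for repairs' corresponds to rejecting H₀.
H₀ was rejected but H₀ is true — a Type I error (false positive).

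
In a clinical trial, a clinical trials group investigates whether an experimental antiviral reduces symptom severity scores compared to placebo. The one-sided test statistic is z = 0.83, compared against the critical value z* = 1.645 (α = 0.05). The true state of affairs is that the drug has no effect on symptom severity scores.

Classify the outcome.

No error — this is a correct decision.

The conventional null hypothesis is that the drug has no effect on symptom severity scores.
Since z = 0.83 ≤ z* = 1.645, H₀ is not rejected.
H₀ is true (actually the drug has no effect on symptom severity scores).
The decision matches the true state — no error.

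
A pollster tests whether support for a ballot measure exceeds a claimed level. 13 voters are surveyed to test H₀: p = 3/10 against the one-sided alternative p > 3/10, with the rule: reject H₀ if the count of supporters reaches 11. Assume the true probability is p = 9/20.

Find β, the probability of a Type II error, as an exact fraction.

40790448134932573/40960000000000000

Under the alternative p = 9/20, X ~ Binomial(13, 9/20); β is the probability the test does not reject, P(X < 11).
Adding the binomial probabilities P(X=0)+…+P(X=10) at p = 9/20 gives 40790448134932573/40960000000000000.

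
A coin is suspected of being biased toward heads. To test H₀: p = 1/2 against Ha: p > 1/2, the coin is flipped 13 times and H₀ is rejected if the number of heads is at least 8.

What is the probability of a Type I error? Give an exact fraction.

The Type I error probability is α = P(Y ≥ 8) computed under H₀, where Y ~ Binomial(13, 1/2).
That's C(13,8) + C(13,9) + C(13,10) + C(13,11) + C(13,12) + C(13,13) over 2^13, i.e. (1287 + 715 + 286 + 78 + 13 + 1)/8192 = 2380/8192 = 595/2048.

595/2048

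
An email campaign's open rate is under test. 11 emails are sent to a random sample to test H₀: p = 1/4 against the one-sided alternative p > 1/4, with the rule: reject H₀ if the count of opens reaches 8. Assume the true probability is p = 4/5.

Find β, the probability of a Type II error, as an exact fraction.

12589/78125

Under the alternative p = 4/5, K ~ Binomial(11, 4/5); β is the probability the test does not reject, P(K < 8).
Adding the binomial probabilities P(K=0)+…+P(K=7) at p = 4/5 gives 12589/78125.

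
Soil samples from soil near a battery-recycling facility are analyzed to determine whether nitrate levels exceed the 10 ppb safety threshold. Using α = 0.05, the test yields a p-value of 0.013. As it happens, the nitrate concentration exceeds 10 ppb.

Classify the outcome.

The conventional null hypothesis is that the nitrate concentration is at or below 10 ppb (safe).
Since p = 0.013 < α = 0.05, H₀ is rejected.
H₀ is false (actually the nitrate concentration exceeds 10 ppb).
The decision matches the true state — no error.

No error — this is a correct decision.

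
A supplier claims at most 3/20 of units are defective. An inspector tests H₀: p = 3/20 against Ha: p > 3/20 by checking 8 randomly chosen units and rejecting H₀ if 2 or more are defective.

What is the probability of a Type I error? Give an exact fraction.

8776114407/25600000000

Under H₀, K ~ Binomial(8, 3/20); the Type I error rate is P(K ≥ 2).
Via the complement, α = 1 − Σ_{j=0}^{1} C(8,j)(3/20)^j(17/20)^{8-j} = 8776114407/25600000000.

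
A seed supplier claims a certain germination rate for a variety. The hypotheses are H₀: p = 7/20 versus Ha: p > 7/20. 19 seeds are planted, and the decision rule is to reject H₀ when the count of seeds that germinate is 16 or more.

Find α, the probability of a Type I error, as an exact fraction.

4867859971043445677/327680000000000000000000

Under H₀, K ~ Binomial(19, 7/20), and α = P(K ≥ 16).
Adding the binomial terms for j = 16 through 19 with p = 7/20 yields 4867859971043445677/327680000000000000000000.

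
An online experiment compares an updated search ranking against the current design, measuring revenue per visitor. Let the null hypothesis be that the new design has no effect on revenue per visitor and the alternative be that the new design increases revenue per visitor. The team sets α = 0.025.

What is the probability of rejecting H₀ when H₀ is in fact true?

0.025

The significance level α is, by definition, the probability of a Type I error — P(reject H₀ | H₀ true).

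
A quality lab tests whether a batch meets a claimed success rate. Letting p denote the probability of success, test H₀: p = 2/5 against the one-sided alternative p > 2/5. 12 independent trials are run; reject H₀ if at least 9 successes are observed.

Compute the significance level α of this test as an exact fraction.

745472/48828125

α = P(reject H₀ | H₀ true) = P(X ≥ 9 | p = 2/5), with X ~ Binomial(12, 2/5).
P(X ≥ 9) = Σ_{j=9}^{12} C(12,j)·(2/5)^j·(3/5)^{12-j} = 745472/48828125.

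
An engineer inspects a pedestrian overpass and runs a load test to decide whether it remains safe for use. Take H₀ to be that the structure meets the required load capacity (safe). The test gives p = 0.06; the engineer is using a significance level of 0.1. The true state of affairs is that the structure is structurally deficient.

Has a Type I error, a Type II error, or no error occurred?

Neither — the decision is correct.

Since p = 0.06 < α = 0.1, H₀ is rejected.
H₀ is false (actually the structure is structurally deficient).
The decision matches the true state — no error.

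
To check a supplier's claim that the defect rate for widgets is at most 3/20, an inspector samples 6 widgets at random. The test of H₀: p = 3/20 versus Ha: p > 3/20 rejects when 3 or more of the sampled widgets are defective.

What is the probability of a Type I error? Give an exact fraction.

302967/6400000

The significance level is the probability, assuming p = 3/20, of seeing 3 or more defectives in 6 draws.
Computing the lower-tail complement: 1 − 6097033/6400000 = 302967/6400000.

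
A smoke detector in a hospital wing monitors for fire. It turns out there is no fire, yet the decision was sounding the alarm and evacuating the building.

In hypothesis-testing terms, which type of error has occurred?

The null hypothesis here is that there is no fire.
'Sounding the alarm and evacuating the building' corresponds to rejecting H₀.
H₀ was rejected but H₀ is true — a Type I error (false positive).

Type I error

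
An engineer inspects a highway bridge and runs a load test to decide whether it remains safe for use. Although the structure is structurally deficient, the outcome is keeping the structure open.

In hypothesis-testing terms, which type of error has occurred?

Type II error

The null hypothesis here is that the structure meets the required load capacity (safe).
'Keeping the structure open' corresponds to failing to reject H₀.
H₀ was not rejected but H₀ is false — a Type II error (false negative).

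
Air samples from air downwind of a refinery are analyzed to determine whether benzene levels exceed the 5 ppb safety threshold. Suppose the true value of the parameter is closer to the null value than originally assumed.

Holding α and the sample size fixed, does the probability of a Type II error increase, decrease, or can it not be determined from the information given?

When the true parameter is near the null value, the test has a harder time distinguishing Ha from H₀.

It increases.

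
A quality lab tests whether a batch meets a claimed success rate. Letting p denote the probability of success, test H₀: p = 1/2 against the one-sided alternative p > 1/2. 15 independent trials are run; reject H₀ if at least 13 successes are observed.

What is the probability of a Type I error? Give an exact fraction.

121/32768

α = P(reject H₀ | H₀ true) = P(Y ≥ 13 | p = 1/2), with Y ~ Binomial(15, 1/2).
P(Y ≥ 13) = [C(15,13) + C(15,14) + C(15,15)] / 2^15 = (105 + 15 + 1) / 32768 = 121/32768.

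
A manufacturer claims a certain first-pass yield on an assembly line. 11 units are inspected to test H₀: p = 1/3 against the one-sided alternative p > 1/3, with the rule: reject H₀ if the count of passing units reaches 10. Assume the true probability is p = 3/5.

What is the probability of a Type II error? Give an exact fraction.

1894076/1953125

Under the alternative p = 3/5, K ~ Binomial(11, 3/5); β is the probability the test does not reject, P(K < 10).
Summing C(11,j)·(3/5)^j·(2/5)^{11-j} for j = 0..9 gives 1894076/1953125.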